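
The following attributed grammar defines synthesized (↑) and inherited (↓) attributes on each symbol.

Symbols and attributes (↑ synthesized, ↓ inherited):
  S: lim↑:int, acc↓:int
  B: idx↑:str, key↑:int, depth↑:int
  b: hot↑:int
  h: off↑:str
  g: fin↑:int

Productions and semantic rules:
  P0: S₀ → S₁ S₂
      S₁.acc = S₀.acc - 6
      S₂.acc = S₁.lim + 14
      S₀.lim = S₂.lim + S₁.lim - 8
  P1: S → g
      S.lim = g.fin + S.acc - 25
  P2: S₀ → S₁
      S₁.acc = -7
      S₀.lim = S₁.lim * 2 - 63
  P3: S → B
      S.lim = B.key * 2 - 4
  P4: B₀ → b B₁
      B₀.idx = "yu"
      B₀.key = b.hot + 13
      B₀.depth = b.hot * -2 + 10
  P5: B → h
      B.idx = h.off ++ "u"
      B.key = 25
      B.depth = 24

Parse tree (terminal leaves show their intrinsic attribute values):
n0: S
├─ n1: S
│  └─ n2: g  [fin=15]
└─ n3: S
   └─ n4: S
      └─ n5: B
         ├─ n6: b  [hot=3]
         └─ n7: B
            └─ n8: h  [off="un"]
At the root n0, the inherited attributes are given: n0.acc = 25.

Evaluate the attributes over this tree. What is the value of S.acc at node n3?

1. n0.acc = 25  [given at root]
2. n1.acc = 19  [S₀.acc - 6]
3. n2.fin = 15  [terminal]
4. n1.lim = 9  [g.fin + S.acc - 25]
5. n3.acc = 23  [S₁.lim + 14]
6. n4.acc = -7  [-7]
7. n6.hot = 3  [terminal]
8. n8.off = "un"  [terminal]
9. n7.idx = "unu"  [h.off ++ "u"]
10. n7.key = 25  [25]
11. n7.depth = 24  [24]
12. n5.idx = "yu"  ["yu"]
13. n5.key = 16  [b.hot + 13]
14. n5.depth = 4  [b.hot * -2 + 10]
15. n4.lim = 28  [B.key * 2 - 4]
16. n3.lim = -7  [S₁.lim * 2 - 63]
17. n0.lim = -6  [S₂.lim + S₁.lim - 8]

23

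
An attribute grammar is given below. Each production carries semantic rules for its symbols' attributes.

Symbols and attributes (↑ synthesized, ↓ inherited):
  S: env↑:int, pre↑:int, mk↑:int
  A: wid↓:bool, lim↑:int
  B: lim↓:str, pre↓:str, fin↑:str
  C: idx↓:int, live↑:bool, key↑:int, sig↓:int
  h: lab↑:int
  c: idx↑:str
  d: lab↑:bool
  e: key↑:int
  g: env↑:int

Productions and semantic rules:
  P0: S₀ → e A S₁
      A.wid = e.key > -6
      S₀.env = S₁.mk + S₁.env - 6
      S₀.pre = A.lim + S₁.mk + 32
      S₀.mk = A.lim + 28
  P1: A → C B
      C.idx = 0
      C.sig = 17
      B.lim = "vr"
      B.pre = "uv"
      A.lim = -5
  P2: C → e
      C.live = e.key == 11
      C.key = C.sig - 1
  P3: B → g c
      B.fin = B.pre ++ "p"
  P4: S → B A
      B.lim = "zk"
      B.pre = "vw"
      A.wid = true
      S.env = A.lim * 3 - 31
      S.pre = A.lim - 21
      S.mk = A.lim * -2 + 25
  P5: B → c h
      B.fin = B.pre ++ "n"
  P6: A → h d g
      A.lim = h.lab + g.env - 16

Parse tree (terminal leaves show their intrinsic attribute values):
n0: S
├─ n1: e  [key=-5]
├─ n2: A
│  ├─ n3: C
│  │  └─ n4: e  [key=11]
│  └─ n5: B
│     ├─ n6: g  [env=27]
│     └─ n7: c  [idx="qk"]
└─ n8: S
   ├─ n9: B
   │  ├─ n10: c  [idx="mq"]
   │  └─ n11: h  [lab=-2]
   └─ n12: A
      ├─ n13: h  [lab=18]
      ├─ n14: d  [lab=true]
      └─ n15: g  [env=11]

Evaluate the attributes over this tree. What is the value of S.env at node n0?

1

1. n1.key = -5  [terminal]
2. n2.wid = true  [e.key > -6]
3. n3.idx = 0  [0]
4. n3.sig = 17  [17]
5. n4.key = 11  [terminal]
6. n3.live = true  [e.key == 11]
7. n3.key = 16  [C.sig - 1]
8. n5.lim = "vr"  ["vr"]
9. n5.pre = "uv"  ["uv"]
10. n6.env = 27  [terminal]
11. n7.idx = "qk"  [terminal]
12. n5.fin = "uvp"  [B.pre ++ "p"]
13. n2.lim = -5  [-5]
14. n9.lim = "zk"  ["zk"]
15. n9.pre = "vw"  ["vw"]
16. n10.idx = "mq"  [terminal]
17. n11.lab = -2  [terminal]
18. n9.fin = "vwn"  [B.pre ++ "n"]
19. n12.wid = true  [true]
20. n13.lab = 18  [terminal]
21. n14.lab = true  [terminal]
22. n15.env = 11  [terminal]
23. n12.lim = 13  [h.lab + g.env - 16]
24. n8.env = 8  [A.lim * 3 - 31]
25. n8.pre = -8  [A.lim - 21]
26. n8.mk = -1  [A.lim * -2 + 25]
27. n0.env = 1  [S₁.mk + S₁.env - 6]
28. n0.pre = 26  [A.lim + S₁.mk + 32]
29. n0.mk = 23  [A.lim + 28]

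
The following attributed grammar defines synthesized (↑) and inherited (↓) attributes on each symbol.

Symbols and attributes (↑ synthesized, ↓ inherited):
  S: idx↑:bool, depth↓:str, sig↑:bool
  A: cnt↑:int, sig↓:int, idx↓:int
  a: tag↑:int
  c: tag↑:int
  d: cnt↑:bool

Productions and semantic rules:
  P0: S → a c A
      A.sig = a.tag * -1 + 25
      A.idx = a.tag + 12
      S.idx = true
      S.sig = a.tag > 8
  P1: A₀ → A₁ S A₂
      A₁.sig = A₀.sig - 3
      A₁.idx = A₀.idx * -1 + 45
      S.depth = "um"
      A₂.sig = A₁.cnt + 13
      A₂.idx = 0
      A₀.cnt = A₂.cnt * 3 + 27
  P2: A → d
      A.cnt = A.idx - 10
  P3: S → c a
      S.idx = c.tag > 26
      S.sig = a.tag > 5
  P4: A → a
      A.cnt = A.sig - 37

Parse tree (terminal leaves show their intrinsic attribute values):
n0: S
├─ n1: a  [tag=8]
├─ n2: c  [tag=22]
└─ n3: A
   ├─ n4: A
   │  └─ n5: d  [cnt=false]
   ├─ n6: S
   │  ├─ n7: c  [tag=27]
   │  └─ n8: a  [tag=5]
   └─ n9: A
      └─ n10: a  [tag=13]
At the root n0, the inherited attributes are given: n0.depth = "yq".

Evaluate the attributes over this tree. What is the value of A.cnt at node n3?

1. n0.depth = "yq"  [given at root]
2. n1.tag = 8  [terminal]
3. n2.tag = 22  [terminal]
4. n3.sig = 17  [a.tag * -1 + 25]
5. n3.idx = 20  [a.tag + 12]
6. n4.sig = 14  [A₀.sig - 3]
7. n4.idx = 25  [A₀.idx * -1 + 45]
8. n5.cnt = false  [terminal]
9. n4.cnt = 15  [A.idx - 10]
10. n6.depth = "um"  ["um"]
11. n7.tag = 27  [terminal]
12. n8.tag = 5  [terminal]
13. n6.idx = true  [c.tag > 26]
14. n6.sig = false  [a.tag > 5]
15. n9.sig = 28  [A₁.cnt + 13]
16. n9.idx = 0  [0]
17. n10.tag = 13  [terminal]
18. n9.cnt = -9  [A.sig - 37]
19. n3.cnt = 0  [A₂.cnt * 3 + 27]
20. n0.idx = true  [true]
21. n0.sig = false  [a.tag > 8]

0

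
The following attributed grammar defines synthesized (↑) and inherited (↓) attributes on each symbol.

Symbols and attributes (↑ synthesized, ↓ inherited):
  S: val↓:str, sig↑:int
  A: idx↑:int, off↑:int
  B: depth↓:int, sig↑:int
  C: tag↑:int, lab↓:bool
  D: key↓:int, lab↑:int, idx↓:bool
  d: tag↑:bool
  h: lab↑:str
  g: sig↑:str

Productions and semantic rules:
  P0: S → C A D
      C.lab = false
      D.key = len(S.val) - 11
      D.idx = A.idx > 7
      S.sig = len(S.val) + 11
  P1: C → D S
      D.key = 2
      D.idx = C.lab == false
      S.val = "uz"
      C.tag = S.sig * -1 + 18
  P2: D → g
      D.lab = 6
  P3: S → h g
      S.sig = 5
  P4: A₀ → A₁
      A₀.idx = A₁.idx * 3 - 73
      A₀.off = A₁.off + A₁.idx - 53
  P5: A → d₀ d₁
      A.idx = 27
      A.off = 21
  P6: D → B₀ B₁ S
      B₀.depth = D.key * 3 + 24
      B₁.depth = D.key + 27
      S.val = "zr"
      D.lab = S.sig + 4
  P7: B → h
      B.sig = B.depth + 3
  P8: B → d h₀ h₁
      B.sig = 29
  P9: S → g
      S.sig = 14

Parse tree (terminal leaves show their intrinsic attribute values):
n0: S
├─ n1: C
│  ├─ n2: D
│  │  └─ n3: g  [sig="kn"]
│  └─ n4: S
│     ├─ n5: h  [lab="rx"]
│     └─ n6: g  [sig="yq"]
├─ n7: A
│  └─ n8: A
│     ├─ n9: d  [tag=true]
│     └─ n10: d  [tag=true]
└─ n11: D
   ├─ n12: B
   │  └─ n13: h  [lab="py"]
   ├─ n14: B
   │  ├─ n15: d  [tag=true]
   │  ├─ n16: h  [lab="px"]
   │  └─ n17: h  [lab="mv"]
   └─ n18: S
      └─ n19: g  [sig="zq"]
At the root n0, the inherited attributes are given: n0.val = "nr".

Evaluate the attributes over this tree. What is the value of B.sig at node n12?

1. n0.val = "nr"  [given at root]
2. n1.lab = false  [false]
3. n2.key = 2  [2]
4. n2.idx = true  [C.lab == false]
5. n3.sig = "kn"  [terminal]
6. n2.lab = 6  [6]
7. n4.val = "uz"  ["uz"]
8. n5.lab = "rx"  [terminal]
9. n6.sig = "yq"  [terminal]
10. n4.sig = 5  [5]
11. n1.tag = 13  [S.sig * -1 + 18]
12. n9.tag = true  [terminal]
13. n10.tag = true  [terminal]
14. n8.idx = 27  [27]
15. n8.off = 21  [21]
16. n7.idx = 8  [A₁.idx * 3 - 73]
17. n7.off = -5  [A₁.off + A₁.idx - 53]
18. n11.key = -9  [len(S.val) - 11]
19. n11.idx = true  [A.idx > 7]
20. n12.depth = -3  [D.key * 3 + 24]
21. n13.lab = "py"  [terminal]
22. n12.sig = 0  [B.depth + 3]
23. n14.depth = 18  [D.key + 27]
24. n15.tag = true  [terminal]
25. n16.lab = "px"  [terminal]
26. n17.lab = "mv"  [terminal]
27. n14.sig = 29  [29]
28. n18.val = "zr"  ["zr"]
29. n19.sig = "zq"  [terminal]
30. n18.sig = 14  [14]
31. n11.lab = 18  [S.sig + 4]
32. n0.sig = 13  [len(S.val) + 11]

0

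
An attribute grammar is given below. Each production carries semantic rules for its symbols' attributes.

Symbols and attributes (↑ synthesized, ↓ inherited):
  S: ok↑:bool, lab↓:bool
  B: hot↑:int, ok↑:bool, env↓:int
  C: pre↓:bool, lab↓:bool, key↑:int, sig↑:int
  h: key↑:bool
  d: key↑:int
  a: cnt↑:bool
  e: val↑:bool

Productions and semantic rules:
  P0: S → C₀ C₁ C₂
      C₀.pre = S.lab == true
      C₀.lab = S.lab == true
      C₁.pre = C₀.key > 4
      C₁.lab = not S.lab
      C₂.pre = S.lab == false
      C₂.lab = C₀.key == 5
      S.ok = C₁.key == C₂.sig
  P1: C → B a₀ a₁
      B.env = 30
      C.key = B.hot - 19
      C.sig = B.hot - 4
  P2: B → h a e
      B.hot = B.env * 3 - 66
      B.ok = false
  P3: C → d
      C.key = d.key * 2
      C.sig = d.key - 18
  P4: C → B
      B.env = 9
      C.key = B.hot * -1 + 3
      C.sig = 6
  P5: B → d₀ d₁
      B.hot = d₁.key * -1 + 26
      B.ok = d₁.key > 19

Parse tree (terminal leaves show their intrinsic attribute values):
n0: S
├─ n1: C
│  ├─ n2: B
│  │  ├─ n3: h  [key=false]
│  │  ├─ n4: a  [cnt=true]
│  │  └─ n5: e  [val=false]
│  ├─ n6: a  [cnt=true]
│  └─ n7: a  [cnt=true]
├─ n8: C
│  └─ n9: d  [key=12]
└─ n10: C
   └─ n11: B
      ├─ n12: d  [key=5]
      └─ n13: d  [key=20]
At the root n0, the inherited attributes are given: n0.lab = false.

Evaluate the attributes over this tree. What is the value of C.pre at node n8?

1. n0.lab = false  [given at root]
2. n1.pre = false  [S.lab == true]
3. n1.lab = false  [S.lab == true]
4. n2.env = 30  [30]
5. n3.key = false  [terminal]
6. n4.cnt = true  [terminal]
7. n5.val = false  [terminal]
8. n2.hot = 24  [B.env * 3 - 66]
9. n2.ok = false  [false]
10. n6.cnt = true  [terminal]
11. n7.cnt = true  [terminal]
12. n1.key = 5  [B.hot - 19]
13. n1.sig = 20  [B.hot - 4]
14. n8.pre = true  [C₀.key > 4]
15. n8.lab = true  [not S.lab]
16. n9.key = 12  [terminal]
17. n8.key = 24  [d.key * 2]
18. n8.sig = -6  [d.key - 18]
19. n10.pre = true  [S.lab == false]
20. n10.lab = true  [C₀.key == 5]
21. n11.env = 9  [9]
22. n12.key = 5  [terminal]
23. n13.key = 20  [terminal]
24. n11.hot = 6  [d₁.key * -1 + 26]
25. n11.ok = true  [d₁.key > 19]
26. n10.key = -3  [B.hot * -1 + 3]
27. n10.sig = 6  [6]
28. n0.ok = false  [C₁.key == C₂.sig]

true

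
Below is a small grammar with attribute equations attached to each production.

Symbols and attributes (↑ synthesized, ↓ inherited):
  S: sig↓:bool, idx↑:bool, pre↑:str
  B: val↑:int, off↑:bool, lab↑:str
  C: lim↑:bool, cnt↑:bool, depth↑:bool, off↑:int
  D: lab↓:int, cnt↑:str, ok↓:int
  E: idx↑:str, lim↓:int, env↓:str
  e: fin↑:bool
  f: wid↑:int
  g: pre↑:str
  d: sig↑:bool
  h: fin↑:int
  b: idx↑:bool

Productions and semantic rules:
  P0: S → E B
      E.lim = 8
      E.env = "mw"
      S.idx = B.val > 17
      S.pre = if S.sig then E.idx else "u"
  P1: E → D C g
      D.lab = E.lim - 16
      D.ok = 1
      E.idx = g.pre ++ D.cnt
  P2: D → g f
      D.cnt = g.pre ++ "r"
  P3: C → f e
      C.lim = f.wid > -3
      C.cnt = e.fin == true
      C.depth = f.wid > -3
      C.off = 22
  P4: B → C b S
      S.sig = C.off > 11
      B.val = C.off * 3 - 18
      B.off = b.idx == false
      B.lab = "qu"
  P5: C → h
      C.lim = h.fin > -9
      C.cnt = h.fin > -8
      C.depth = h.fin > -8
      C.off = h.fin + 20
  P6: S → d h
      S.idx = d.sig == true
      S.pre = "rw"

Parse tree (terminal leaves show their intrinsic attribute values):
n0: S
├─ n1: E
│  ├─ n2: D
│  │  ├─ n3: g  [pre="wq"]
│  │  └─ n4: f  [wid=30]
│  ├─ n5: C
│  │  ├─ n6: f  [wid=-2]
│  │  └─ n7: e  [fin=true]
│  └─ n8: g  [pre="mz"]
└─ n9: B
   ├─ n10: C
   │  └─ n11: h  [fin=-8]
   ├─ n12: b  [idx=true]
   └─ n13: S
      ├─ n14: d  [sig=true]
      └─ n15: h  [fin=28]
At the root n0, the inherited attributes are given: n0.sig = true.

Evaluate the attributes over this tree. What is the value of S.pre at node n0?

1. n0.sig = true  [given at root]
2. n1.lim = 8  [8]
3. n1.env = "mw"  ["mw"]
4. n2.lab = -8  [E.lim - 16]
5. n2.ok = 1  [1]
6. n3.pre = "wq"  [terminal]
7. n4.wid = 30  [terminal]
8. n2.cnt = "wqr"  [g.pre ++ "r"]
9. n6.wid = -2  [terminal]
10. n7.fin = true  [terminal]
11. n5.lim = true  [f.wid > -3]
12. n5.cnt = true  [e.fin == true]
13. n5.depth = true  [f.wid > -3]
14. n5.off = 22  [22]
15. n8.pre = "mz"  [terminal]
16. n1.idx = "mzwqr"  [g.pre ++ D.cnt]
17. n11.fin = -8  [terminal]
18. n10.lim = true  [h.fin > -9]
19. n10.cnt = false  [h.fin > -8]
20. n10.depth = false  [h.fin > -8]
21. n10.off = 12  [h.fin + 20]
22. n12.idx = true  [terminal]
23. n13.sig = true  [C.off > 11]
24. n14.sig = true  [terminal]
25. n15.fin = 28  [terminal]
26. n13.idx = true  [d.sig == true]
27. n13.pre = "rw"  ["rw"]
28. n9.val = 18  [C.off * 3 - 18]
29. n9.off = false  [b.idx == false]
30. n9.lab = "qu"  ["qu"]
31. n0.idx = true  [B.val > 17]
32. n0.pre = "mzwqr"  [if S.sig then E.idx else "u"]

"mzwqr"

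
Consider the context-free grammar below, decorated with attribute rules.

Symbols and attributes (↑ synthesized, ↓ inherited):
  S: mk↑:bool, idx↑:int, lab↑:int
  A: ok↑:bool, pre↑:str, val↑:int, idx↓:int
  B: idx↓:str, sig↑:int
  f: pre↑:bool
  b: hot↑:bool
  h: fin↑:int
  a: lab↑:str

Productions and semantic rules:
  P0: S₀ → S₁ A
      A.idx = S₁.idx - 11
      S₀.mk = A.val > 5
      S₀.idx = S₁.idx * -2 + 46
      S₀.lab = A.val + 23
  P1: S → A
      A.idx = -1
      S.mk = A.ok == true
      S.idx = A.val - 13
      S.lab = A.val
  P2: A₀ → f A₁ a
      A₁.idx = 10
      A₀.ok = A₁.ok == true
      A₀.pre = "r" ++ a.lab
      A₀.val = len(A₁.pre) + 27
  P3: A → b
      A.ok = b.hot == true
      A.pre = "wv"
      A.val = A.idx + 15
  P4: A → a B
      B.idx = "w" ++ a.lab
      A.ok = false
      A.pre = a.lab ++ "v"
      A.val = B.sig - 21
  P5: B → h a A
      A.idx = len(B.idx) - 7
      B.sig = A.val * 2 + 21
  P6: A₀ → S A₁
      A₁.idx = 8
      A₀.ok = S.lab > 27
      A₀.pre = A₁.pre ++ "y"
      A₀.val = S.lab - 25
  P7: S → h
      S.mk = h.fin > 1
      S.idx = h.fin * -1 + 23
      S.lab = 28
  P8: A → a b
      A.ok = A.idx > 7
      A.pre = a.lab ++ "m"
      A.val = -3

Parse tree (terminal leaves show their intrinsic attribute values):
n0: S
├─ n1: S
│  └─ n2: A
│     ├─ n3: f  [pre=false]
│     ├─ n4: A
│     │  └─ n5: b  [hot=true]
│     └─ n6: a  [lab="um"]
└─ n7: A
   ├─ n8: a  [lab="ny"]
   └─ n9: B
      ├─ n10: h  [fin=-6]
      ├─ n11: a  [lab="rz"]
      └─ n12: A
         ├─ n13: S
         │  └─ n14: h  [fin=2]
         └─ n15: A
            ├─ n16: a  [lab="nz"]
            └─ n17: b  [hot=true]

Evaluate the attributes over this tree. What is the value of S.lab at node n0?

29

1. n2.idx = -1  [-1]
2. n3.pre = false  [terminal]
3. n4.idx = 10  [10]
4. n5.hot = true  [terminal]
5. n4.ok = true  [b.hot == true]
6. n4.pre = "wv"  ["wv"]
7. n4.val = 25  [A.idx + 15]
8. n6.lab = "um"  [terminal]
9. n2.ok = true  [A₁.ok == true]
10. n2.pre = "rum"  ["r" ++ a.lab]
11. n2.val = 29  [len(A₁.pre) + 27]
12. n1.mk = true  [A.ok == true]
13. n1.idx = 16  [A.val - 13]
14. n1.lab = 29  [A.val]
15. n7.idx = 5  [S₁.idx - 11]
16. n8.lab = "ny"  [terminal]
17. n9.idx = "wny"  ["w" ++ a.lab]
18. n10.fin = -6  [terminal]
19. n11.lab = "rz"  [terminal]
20. n12.idx = -4  [len(B.idx) - 7]
21. n14.fin = 2  [terminal]
22. n13.mk = true  [h.fin > 1]
23. n13.idx = 21  [h.fin * -1 + 23]
24. n13.lab = 28  [28]
25. n15.idx = 8  [8]
26. n16.lab = "nz"  [terminal]
27. n17.hot = true  [terminal]
28. n15.ok = true  [A.idx > 7]
29. n15.pre = "nzm"  [a.lab ++ "m"]
30. n15.val = -3  [-3]
31. n12.ok = true  [S.lab > 27]
32. n12.pre = "nzmy"  [A₁.pre ++ "y"]
33. n12.val = 3  [S.lab - 25]
34. n9.sig = 27  [A.val * 2 + 21]
35. n7.ok = false  [false]
36. n7.pre = "nyv"  [a.lab ++ "v"]
37. n7.val = 6  [B.sig - 21]
38. n0.mk = true  [A.val > 5]
39. n0.idx = 14  [S₁.idx * -2 + 46]
40. n0.lab = 29  [A.val + 23]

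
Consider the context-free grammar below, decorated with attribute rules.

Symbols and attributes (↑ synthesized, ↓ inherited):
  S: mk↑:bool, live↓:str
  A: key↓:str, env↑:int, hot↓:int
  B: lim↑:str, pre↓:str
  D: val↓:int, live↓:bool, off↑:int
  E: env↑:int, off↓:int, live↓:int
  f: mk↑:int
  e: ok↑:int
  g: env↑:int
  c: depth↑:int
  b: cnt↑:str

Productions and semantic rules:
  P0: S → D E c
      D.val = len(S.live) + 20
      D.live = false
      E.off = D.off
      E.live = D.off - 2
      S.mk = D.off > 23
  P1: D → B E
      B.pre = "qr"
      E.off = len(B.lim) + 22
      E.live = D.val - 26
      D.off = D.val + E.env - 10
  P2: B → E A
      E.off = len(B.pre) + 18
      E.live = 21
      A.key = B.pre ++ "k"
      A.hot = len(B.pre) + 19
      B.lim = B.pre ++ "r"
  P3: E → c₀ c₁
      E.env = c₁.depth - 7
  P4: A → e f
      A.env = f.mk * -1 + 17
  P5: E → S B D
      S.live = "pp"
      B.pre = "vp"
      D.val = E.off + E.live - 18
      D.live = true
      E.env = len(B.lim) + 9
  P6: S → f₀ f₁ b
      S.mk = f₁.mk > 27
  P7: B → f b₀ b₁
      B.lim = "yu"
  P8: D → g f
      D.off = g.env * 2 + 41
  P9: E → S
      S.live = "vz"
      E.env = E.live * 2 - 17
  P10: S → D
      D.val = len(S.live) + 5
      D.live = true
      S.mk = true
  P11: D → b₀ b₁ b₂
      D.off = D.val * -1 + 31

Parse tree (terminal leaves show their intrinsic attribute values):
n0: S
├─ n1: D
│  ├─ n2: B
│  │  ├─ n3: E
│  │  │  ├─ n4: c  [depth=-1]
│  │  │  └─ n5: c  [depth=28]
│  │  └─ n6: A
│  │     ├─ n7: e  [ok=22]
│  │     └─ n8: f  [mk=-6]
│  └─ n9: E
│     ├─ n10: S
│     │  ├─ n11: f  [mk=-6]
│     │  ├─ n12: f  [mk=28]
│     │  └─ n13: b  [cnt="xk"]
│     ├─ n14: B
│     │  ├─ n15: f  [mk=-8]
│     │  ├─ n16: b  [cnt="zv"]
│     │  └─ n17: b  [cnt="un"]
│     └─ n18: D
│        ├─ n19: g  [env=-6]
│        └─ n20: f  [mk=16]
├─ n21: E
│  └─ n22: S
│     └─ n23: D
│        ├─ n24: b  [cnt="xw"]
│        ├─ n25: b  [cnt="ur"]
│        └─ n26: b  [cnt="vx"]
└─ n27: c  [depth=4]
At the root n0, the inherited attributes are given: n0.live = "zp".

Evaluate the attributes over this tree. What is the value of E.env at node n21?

1. n0.live = "zp"  [given at root]
2. n1.val = 22  [len(S.live) + 20]
3. n1.live = false  [false]
4. n2.pre = "qr"  ["qr"]
5. n3.off = 20  [len(B.pre) + 18]
6. n3.live = 21  [21]
7. n4.depth = -1  [terminal]
8. n5.depth = 28  [terminal]
9. n3.env = 21  [c₁.depth - 7]
10. n6.key = "qrk"  [B.pre ++ "k"]
11. n6.hot = 21  [len(B.pre) + 19]
12. n7.ok = 22  [terminal]
13. n8.mk = -6  [terminal]
14. n6.env = 23  [f.mk * -1 + 17]
15. n2.lim = "qrr"  [B.pre ++ "r"]
16. n9.off = 25  [len(B.lim) + 22]
17. n9.live = -4  [D.val - 26]
18. n10.live = "pp"  ["pp"]
19. n11.mk = -6  [terminal]
20. n12.mk = 28  [terminal]
21. n13.cnt = "xk"  [terminal]
22. n10.mk = true  [f₁.mk > 27]
23. n14.pre = "vp"  ["vp"]
24. n15.mk = -8  [terminal]
25. n16.cnt = "zv"  [terminal]
26. n17.cnt = "un"  [terminal]
27. n14.lim = "yu"  ["yu"]
28. n18.val = 3  [E.off + E.live - 18]
29. n18.live = true  [true]
30. n19.env = -6  [terminal]
31. n20.mk = 16  [terminal]
32. n18.off = 29  [g.env * 2 + 41]
33. n9.env = 11  [len(B.lim) + 9]
34. n1.off = 23  [D.val + E.env - 10]
35. n21.off = 23  [D.off]
36. n21.live = 21  [D.off - 2]
37. n22.live = "vz"  ["vz"]
38. n23.val = 7  [len(S.live) + 5]
39. n23.live = true  [true]
40. n24.cnt = "xw"  [terminal]
41. n25.cnt = "ur"  [terminal]
42. n26.cnt = "vx"  [terminal]
43. n23.off = 24  [D.val * -1 + 31]
44. n22.mk = true  [true]
45. n21.env = 25  [E.live * 2 - 17]
46. n27.depth = 4  [terminal]
47. n0.mk = false  [D.off > 23]

25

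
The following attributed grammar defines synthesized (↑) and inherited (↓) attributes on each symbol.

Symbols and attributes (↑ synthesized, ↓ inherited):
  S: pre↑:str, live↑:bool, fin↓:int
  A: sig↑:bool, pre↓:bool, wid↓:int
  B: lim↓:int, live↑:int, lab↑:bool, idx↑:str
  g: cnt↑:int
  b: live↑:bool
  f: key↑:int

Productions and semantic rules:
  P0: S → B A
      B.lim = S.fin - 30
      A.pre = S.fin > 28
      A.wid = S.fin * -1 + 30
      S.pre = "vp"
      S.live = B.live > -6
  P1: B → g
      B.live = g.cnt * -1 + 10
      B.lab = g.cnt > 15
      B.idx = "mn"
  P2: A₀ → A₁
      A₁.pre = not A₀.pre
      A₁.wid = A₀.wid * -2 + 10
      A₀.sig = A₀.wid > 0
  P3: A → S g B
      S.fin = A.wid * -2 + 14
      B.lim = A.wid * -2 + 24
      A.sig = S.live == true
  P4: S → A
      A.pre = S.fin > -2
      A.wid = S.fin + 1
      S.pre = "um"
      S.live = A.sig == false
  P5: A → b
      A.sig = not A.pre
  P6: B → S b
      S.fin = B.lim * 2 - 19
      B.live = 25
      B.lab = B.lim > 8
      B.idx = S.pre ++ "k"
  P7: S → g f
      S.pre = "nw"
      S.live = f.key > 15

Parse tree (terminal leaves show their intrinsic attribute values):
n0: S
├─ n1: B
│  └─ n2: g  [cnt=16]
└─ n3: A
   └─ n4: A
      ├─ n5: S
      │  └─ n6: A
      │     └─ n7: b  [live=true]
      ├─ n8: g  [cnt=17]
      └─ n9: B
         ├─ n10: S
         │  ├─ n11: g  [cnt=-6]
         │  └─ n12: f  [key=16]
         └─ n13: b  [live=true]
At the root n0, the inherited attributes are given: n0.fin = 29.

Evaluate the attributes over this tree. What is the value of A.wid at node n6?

1. n0.fin = 29  [given at root]
2. n1.lim = -1  [S.fin - 30]
3. n2.cnt = 16  [terminal]
4. n1.live = -6  [g.cnt * -1 + 10]
5. n1.lab = true  [g.cnt > 15]
6. n1.idx = "mn"  ["mn"]
7. n3.pre = true  [S.fin > 28]
8. n3.wid = 1  [S.fin * -1 + 30]
9. n4.pre = false  [not A₀.pre]
10. n4.wid = 8  [A₀.wid * -2 + 10]
11. n5.fin = -2  [A.wid * -2 + 14]
12. n6.pre = false  [S.fin > -2]
13. n6.wid = -1  [S.fin + 1]
14. n7.live = true  [terminal]
15. n6.sig = true  [not A.pre]
16. n5.pre = "um"  ["um"]
17. n5.live = false  [A.sig == false]
18. n8.cnt = 17  [terminal]
19. n9.lim = 8  [A.wid * -2 + 24]
20. n10.fin = -3  [B.lim * 2 - 19]
21. n11.cnt = -6  [terminal]
22. n12.key = 16  [terminal]
23. n10.pre = "nw"  ["nw"]
24. n10.live = true  [f.key > 15]
25. n13.live = true  [terminal]
26. n9.live = 25  [25]
27. n9.lab = false  [B.lim > 8]
28. n9.idx = "nwk"  [S.pre ++ "k"]
29. n4.sig = false  [S.live == true]
30. n3.sig = true  [A₀.wid > 0]
31. n0.pre = "vp"  ["vp"]
32. n0.live = false  [B.live > -6]

-1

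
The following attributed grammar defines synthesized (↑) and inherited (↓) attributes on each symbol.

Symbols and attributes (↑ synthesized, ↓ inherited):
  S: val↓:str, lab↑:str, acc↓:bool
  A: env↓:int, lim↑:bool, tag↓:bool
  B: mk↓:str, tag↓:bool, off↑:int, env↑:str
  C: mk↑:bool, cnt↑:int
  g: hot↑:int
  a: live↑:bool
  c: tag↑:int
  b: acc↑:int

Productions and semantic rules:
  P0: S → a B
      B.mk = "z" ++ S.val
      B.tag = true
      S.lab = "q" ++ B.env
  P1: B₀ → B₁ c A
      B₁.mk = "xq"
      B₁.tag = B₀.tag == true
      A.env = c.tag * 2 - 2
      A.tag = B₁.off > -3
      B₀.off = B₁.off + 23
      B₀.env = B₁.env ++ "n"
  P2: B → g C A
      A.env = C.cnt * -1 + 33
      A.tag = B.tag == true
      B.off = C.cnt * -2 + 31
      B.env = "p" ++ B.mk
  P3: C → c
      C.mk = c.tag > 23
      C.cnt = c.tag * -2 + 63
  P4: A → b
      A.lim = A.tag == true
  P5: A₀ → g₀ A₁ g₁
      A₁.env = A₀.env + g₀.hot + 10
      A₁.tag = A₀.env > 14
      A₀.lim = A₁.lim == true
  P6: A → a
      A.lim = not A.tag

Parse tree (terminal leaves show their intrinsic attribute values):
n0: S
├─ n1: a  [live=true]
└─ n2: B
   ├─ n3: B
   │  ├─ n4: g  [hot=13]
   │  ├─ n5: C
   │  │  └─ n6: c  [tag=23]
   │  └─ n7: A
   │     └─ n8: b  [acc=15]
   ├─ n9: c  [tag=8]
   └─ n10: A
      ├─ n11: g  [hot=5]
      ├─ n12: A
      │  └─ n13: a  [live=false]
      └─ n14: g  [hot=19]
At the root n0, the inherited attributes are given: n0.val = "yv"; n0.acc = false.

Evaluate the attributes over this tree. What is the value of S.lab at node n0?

1. n0.val = "yv"  [given at root]
2. n0.acc = false  [given at root]
3. n1.live = true  [terminal]
4. n2.mk = "zyv"  ["z" ++ S.val]
5. n2.tag = true  [true]
6. n3.mk = "xq"  ["xq"]
7. n3.tag = true  [B₀.tag == true]
8. n4.hot = 13  [terminal]
9. n6.tag = 23  [terminal]
10. n5.mk = false  [c.tag > 23]
11. n5.cnt = 17  [c.tag * -2 + 63]
12. n7.env = 16  [C.cnt * -1 + 33]
13. n7.tag = true  [B.tag == true]
14. n8.acc = 15  [terminal]
15. n7.lim = true  [A.tag == true]
16. n3.off = -3  [C.cnt * -2 + 31]
17. n3.env = "pxq"  ["p" ++ B.mk]
18. n9.tag = 8  [terminal]
19. n10.env = 14  [c.tag * 2 - 2]
20. n10.tag = false  [B₁.off > -3]
21. n11.hot = 5  [terminal]
22. n12.env = 29  [A₀.env + g₀.hot + 10]
23. n12.tag = false  [A₀.env > 14]
24. n13.live = false  [terminal]
25. n12.lim = true  [not A.tag]
26. n14.hot = 19  [terminal]
27. n10.lim = true  [A₁.lim == true]
28. n2.off = 20  [B₁.off + 23]
29. n2.env = "pxqn"  [B₁.env ++ "n"]
30. n0.lab = "qpxqn"  ["q" ++ B.env]

"qpxqn"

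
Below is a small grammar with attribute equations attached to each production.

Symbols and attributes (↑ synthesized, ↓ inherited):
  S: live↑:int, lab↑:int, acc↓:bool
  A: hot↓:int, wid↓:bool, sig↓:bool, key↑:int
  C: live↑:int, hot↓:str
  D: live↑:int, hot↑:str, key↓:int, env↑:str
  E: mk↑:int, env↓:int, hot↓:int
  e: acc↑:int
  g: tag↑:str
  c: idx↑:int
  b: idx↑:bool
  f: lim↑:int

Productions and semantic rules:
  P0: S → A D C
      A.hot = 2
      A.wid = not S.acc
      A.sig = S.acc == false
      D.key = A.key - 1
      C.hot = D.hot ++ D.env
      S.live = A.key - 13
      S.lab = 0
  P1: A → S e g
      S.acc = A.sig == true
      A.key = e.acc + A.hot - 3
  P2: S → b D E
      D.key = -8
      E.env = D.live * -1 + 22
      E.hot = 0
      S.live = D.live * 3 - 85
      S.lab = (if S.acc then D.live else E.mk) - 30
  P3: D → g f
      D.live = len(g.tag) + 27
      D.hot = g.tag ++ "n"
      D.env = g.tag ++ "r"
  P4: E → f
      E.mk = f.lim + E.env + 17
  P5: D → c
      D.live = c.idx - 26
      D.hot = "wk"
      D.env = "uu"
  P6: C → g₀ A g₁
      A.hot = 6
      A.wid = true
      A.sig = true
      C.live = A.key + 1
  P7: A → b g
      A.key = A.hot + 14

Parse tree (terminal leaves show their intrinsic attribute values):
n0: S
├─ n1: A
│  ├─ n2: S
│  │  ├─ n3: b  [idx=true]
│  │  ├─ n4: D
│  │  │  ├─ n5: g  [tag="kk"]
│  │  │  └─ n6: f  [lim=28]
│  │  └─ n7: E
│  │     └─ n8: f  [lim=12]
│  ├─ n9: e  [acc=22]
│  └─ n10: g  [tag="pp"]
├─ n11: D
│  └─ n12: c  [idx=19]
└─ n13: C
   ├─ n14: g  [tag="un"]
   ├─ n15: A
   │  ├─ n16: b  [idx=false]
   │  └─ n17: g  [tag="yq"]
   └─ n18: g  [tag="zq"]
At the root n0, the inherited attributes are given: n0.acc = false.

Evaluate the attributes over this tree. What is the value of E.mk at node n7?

22

1. n0.acc = false  [given at root]
2. n1.hot = 2  [2]
3. n1.wid = true  [not S.acc]
4. n1.sig = true  [S.acc == false]
5. n2.acc = true  [A.sig == true]
6. n3.idx = true  [terminal]
7. n4.key = -8  [-8]
8. n5.tag = "kk"  [terminal]
9. n6.lim = 28  [terminal]
10. n4.live = 29  [len(g.tag) + 27]
11. n4.hot = "kkn"  [g.tag ++ "n"]
12. n4.env = "kkr"  [g.tag ++ "r"]
13. n7.env = -7  [D.live * -1 + 22]
14. n7.hot = 0  [0]
15. n8.lim = 12  [terminal]
16. n7.mk = 22  [f.lim + E.env + 17]
17. n2.live = 2  [D.live * 3 - 85]
18. n2.lab = -1  [(if S.acc then D.live else E.mk) - 30]
19. n9.acc = 22  [terminal]
20. n10.tag = "pp"  [terminal]
21. n1.key = 21  [e.acc + A.hot - 3]
22. n11.key = 20  [A.key - 1]
23. n12.idx = 19  [terminal]
24. n11.live = -7  [c.idx - 26]
25. n11.hot = "wk"  ["wk"]
26. n11.env = "uu"  ["uu"]
27. n13.hot = "wkuu"  [D.hot ++ D.env]
28. n14.tag = "un"  [terminal]
29. n15.hot = 6  [6]
30. n15.wid = true  [true]
31. n15.sig = true  [true]
32. n16.idx = false  [terminal]
33. n17.tag = "yq"  [terminal]
34. n15.key = 20  [A.hot + 14]
35. n18.tag = "zq"  [terminal]
36. n13.live = 21  [A.key + 1]
37. n0.live = 8  [A.key - 13]
38. n0.lab = 0  [0]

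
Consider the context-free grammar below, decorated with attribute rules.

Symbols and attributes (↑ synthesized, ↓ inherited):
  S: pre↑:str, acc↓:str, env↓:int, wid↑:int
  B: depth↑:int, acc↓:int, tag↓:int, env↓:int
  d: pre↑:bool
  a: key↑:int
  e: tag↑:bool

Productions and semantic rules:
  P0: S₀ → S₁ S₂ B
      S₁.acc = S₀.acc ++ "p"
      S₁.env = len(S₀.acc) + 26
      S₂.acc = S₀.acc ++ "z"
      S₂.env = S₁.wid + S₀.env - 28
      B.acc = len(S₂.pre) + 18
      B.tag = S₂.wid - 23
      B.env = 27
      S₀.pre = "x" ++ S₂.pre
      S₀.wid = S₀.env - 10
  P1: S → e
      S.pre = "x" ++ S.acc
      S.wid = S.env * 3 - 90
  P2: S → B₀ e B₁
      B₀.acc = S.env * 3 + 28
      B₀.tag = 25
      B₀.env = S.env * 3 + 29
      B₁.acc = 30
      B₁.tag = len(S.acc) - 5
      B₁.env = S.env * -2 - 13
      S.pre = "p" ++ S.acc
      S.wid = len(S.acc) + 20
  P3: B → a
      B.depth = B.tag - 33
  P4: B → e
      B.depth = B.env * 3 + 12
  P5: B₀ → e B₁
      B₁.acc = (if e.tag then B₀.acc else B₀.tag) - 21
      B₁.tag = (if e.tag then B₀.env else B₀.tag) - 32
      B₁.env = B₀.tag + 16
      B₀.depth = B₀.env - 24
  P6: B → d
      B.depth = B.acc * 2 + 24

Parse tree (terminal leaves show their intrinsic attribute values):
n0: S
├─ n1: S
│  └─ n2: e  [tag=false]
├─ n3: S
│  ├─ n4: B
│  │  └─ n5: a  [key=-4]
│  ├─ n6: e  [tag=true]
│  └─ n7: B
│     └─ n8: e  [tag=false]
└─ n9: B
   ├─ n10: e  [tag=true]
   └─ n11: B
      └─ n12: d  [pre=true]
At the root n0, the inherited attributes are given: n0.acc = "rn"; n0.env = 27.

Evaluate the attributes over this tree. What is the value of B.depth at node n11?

1. n0.acc = "rn"  [given at root]
2. n0.env = 27  [given at root]
3. n1.acc = "rnp"  [S₀.acc ++ "p"]
4. n1.env = 28  [len(S₀.acc) + 26]
5. n2.tag = false  [terminal]
6. n1.pre = "xrnp"  ["x" ++ S.acc]
7. n1.wid = -6  [S.env * 3 - 90]
8. n3.acc = "rnz"  [S₀.acc ++ "z"]
9. n3.env = -7  [S₁.wid + S₀.env - 28]
10. n4.acc = 7  [S.env * 3 + 28]
11. n4.tag = 25  [25]
12. n4.env = 8  [S.env * 3 + 29]
13. n5.key = -4  [terminal]
14. n4.depth = -8  [B.tag - 33]
15. n6.tag = true  [terminal]
16. n7.acc = 30  [30]
17. n7.tag = -2  [len(S.acc) - 5]
18. n7.env = 1  [S.env * -2 - 13]
19. n8.tag = false  [terminal]
20. n7.depth = 15  [B.env * 3 + 12]
21. n3.pre = "prnz"  ["p" ++ S.acc]
22. n3.wid = 23  [len(S.acc) + 20]
23. n9.acc = 22  [len(S₂.pre) + 18]
24. n9.tag = 0  [S₂.wid - 23]
25. n9.env = 27  [27]
26. n10.tag = true  [terminal]
27. n11.acc = 1  [(if e.tag then B₀.acc else B₀.tag) - 21]
28. n11.tag = -5  [(if e.tag then B₀.env else B₀.tag) - 32]
29. n11.env = 16  [B₀.tag + 16]
30. n12.pre = true  [terminal]
31. n11.depth = 26  [B.acc * 2 + 24]
32. n9.depth = 3  [B₀.env - 24]
33. n0.pre = "xprnz"  ["x" ++ S₂.pre]
34. n0.wid = 17  [S₀.env - 10]

26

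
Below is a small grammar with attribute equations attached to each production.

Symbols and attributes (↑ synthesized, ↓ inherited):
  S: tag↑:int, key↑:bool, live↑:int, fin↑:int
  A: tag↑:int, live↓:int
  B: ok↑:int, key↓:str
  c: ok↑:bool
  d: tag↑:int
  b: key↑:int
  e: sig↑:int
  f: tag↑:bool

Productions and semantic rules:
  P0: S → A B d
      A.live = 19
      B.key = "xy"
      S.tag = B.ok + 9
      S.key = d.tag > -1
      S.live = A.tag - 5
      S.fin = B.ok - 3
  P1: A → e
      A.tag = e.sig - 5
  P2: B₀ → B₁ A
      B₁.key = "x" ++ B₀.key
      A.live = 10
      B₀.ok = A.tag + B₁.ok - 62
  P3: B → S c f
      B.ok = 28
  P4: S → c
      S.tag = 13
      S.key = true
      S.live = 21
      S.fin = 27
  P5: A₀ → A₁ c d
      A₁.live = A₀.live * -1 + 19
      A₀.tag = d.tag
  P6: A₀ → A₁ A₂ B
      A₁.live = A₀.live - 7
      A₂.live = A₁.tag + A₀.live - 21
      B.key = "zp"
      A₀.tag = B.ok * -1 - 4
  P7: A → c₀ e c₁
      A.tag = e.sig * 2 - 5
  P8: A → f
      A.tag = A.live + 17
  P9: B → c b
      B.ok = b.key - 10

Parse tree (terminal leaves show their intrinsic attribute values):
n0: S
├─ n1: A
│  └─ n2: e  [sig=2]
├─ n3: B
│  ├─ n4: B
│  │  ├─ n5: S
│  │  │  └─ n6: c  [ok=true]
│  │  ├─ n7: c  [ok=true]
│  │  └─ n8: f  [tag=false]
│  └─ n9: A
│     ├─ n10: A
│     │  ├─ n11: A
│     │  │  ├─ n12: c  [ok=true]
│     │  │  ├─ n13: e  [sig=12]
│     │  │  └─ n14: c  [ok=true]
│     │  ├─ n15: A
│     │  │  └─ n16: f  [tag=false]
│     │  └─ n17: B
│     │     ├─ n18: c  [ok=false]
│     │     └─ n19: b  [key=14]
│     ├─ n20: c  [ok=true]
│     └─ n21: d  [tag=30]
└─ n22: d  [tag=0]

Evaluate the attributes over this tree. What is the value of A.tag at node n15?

1. n1.live = 19  [19]
2. n2.sig = 2  [terminal]
3. n1.tag = -3  [e.sig - 5]
4. n3.key = "xy"  ["xy"]
5. n4.key = "xxy"  ["x" ++ B₀.key]
6. n6.ok = true  [terminal]
7. n5.tag = 13  [13]
8. n5.key = true  [true]
9. n5.live = 21  [21]
10. n5.fin = 27  [27]
11. n7.ok = true  [terminal]
12. n8.tag = false  [terminal]
13. n4.ok = 28  [28]
14. n9.live = 10  [10]
15. n10.live = 9  [A₀.live * -1 + 19]
16. n11.live = 2  [A₀.live - 7]
17. n12.ok = true  [terminal]
18. n13.sig = 12  [terminal]
19. n14.ok = true  [terminal]
20. n11.tag = 19  [e.sig * 2 - 5]
21. n15.live = 7  [A₁.tag + A₀.live - 21]
22. n16.tag = false  [terminal]
23. n15.tag = 24  [A.live + 17]
24. n17.key = "zp"  ["zp"]
25. n18.ok = false  [terminal]
26. n19.key = 14  [terminal]
27. n17.ok = 4  [b.key - 10]
28. n10.tag = -8  [B.ok * -1 - 4]
29. n20.ok = true  [terminal]
30. n21.tag = 30  [terminal]
31. n9.tag = 30  [d.tag]
32. n3.ok = -4  [A.tag + B₁.ok - 62]
33. n22.tag = 0  [terminal]
34. n0.tag = 5  [B.ok + 9]
35. n0.key = true  [d.tag > -1]
36. n0.live = -8  [A.tag - 5]
37. n0.fin = -7  [B.ok - 3]

24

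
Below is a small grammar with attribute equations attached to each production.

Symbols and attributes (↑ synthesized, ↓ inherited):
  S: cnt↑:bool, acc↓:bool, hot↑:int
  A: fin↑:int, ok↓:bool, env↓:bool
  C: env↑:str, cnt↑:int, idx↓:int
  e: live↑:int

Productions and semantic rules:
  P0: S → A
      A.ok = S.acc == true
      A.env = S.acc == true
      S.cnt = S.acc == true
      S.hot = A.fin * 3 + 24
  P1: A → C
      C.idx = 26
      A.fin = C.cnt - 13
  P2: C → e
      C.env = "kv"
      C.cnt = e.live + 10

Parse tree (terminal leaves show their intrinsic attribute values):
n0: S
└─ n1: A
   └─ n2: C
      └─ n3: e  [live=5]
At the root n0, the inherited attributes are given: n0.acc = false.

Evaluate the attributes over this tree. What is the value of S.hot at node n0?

30

1. n0.acc = false  [given at root]
2. n1.ok = false  [S.acc == true]
3. n1.env = false  [S.acc == true]
4. n2.idx = 26  [26]
5. n3.live = 5  [terminal]
6. n2.env = "kv"  ["kv"]
7. n2.cnt = 15  [e.live + 10]
8. n1.fin = 2  [C.cnt - 13]
9. n0.cnt = false  [S.acc == true]
10. n0.hot = 30  [A.fin * 3 + 24]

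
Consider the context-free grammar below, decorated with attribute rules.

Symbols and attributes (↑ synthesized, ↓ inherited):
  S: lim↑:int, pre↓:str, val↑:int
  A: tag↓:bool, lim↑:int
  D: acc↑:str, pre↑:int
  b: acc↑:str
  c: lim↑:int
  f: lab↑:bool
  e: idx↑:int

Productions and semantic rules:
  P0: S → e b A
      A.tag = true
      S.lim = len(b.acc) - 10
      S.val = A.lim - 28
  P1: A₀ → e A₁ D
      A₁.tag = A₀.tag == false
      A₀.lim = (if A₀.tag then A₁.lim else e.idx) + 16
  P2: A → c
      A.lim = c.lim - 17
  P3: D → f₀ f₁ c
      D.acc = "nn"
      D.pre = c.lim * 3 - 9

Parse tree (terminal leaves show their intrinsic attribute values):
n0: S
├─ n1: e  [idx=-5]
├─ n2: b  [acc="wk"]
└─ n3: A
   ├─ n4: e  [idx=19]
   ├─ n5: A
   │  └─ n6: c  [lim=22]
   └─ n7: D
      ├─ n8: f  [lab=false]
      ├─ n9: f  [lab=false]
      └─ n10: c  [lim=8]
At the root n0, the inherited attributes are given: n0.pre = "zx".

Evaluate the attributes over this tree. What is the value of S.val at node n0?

1. n0.pre = "zx"  [given at root]
2. n1.idx = -5  [terminal]
3. n2.acc = "wk"  [terminal]
4. n3.tag = true  [true]
5. n4.idx = 19  [terminal]
6. n5.tag = false  [A₀.tag == false]
7. n6.lim = 22  [terminal]
8. n5.lim = 5  [c.lim - 17]
9. n8.lab = false  [terminal]
10. n9.lab = false  [terminal]
11. n10.lim = 8  [terminal]
12. n7.acc = "nn"  ["nn"]
13. n7.pre = 15  [c.lim * 3 - 9]
14. n3.lim = 21  [(if A₀.tag then A₁.lim else e.idx) + 16]
15. n0.lim = -8  [len(b.acc) - 10]
16. n0.val = -7  [A.lim - 28]

-7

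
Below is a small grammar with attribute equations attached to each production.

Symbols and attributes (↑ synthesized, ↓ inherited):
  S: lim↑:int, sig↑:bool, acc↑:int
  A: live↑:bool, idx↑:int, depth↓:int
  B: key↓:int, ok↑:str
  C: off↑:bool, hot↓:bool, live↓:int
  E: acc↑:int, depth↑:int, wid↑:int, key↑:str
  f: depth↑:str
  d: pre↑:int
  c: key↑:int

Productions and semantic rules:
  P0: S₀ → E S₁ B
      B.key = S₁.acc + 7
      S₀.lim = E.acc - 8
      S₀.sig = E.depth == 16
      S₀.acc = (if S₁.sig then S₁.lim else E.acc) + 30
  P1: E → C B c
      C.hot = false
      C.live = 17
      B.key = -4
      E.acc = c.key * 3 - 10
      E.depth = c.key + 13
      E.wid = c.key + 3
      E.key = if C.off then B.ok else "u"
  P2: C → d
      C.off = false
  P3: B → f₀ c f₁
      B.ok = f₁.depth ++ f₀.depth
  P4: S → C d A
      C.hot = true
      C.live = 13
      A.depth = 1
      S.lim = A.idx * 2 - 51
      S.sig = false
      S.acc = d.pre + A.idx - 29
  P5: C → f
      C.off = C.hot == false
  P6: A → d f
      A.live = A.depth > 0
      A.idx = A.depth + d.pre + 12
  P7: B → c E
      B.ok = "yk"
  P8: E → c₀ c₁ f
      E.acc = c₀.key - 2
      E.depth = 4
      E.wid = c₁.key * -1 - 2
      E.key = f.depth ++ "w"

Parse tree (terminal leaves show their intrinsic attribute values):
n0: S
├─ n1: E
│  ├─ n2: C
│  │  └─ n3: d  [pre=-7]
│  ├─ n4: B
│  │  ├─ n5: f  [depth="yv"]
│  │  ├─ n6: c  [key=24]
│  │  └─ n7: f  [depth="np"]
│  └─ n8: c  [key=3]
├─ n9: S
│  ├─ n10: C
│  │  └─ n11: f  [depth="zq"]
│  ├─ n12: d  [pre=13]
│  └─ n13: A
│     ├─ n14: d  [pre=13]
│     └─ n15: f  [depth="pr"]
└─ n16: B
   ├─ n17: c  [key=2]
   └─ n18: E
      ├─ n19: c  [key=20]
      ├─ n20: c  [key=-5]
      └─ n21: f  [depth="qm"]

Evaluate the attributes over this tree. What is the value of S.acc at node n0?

1. n2.hot = false  [false]
2. n2.live = 17  [17]
3. n3.pre = -7  [terminal]
4. n2.off = false  [false]
5. n4.key = -4  [-4]
6. n5.depth = "yv"  [terminal]
7. n6.key = 24  [terminal]
8. n7.depth = "np"  [terminal]
9. n4.ok = "npyv"  [f₁.depth ++ f₀.depth]
10. n8.key = 3  [terminal]
11. n1.acc = -1  [c.key * 3 - 10]
12. n1.depth = 16  [c.key + 13]
13. n1.wid = 6  [c.key + 3]
14. n1.key = "u"  [if C.off then B.ok else "u"]
15. n10.hot = true  [true]
16. n10.live = 13  [13]
17. n11.depth = "zq"  [terminal]
18. n10.off = false  [C.hot == false]
19. n12.pre = 13  [terminal]
20. n13.depth = 1  [1]
21. n14.pre = 13  [terminal]
22. n15.depth = "pr"  [terminal]
23. n13.live = true  [A.depth > 0]
24. n13.idx = 26  [A.depth + d.pre + 12]
25. n9.lim = 1  [A.idx * 2 - 51]
26. n9.sig = false  [false]
27. n9.acc = 10  [d.pre + A.idx - 29]
28. n16.key = 17  [S₁.acc + 7]
29. n17.key = 2  [terminal]
30. n19.key = 20  [terminal]
31. n20.key = -5  [terminal]
32. n21.depth = "qm"  [terminal]
33. n18.acc = 18  [c₀.key - 2]
34. n18.depth = 4  [4]
35. n18.wid = 3  [c₁.key * -1 - 2]
36. n18.key = "qmw"  [f.depth ++ "w"]
37. n16.ok = "yk"  ["yk"]
38. n0.lim = -9  [E.acc - 8]
39. n0.sig = true  [E.depth == 16]
40. n0.acc = 29  [(if S₁.sig then S₁.lim else E.acc) + 30]

29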